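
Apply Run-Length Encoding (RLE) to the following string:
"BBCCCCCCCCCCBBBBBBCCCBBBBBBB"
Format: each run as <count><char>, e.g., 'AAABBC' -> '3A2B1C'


Scanning runs left to right:
  i=0: run of 'B' x 2 -> '2B'
  i=2: run of 'C' x 10 -> '10C'
  i=12: run of 'B' x 6 -> '6B'
  i=18: run of 'C' x 3 -> '3C'
  i=21: run of 'B' x 7 -> '7B'

RLE = 2B10C6B3C7B


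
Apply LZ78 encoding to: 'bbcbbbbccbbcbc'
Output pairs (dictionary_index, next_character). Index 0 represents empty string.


LZ78 encoding steps:
Dictionary: {0: ''}
Step 1: w='' (idx 0), next='b' -> output (0, 'b'), add 'b' as idx 1
Step 2: w='b' (idx 1), next='c' -> output (1, 'c'), add 'bc' as idx 2
Step 3: w='b' (idx 1), next='b' -> output (1, 'b'), add 'bb' as idx 3
Step 4: w='bb' (idx 3), next='c' -> output (3, 'c'), add 'bbc' as idx 4
Step 5: w='' (idx 0), next='c' -> output (0, 'c'), add 'c' as idx 5
Step 6: w='bbc' (idx 4), next='b' -> output (4, 'b'), add 'bbcb' as idx 6
Step 7: w='c' (idx 5), end of input -> output (5, '')


Encoded: [(0, 'b'), (1, 'c'), (1, 'b'), (3, 'c'), (0, 'c'), (4, 'b'), (5, '')]


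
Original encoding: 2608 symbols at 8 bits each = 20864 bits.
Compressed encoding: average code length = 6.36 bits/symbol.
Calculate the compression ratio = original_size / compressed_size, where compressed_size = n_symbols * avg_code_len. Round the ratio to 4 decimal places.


original_size = n_symbols * orig_bits = 2608 * 8 = 20864 bits
compressed_size = n_symbols * avg_code_len = 2608 * 6.36 = 16586.88 bits
ratio = original_size / compressed_size = 20864 / 16586.88 = 1.2579

Compression ratio = 1.2579


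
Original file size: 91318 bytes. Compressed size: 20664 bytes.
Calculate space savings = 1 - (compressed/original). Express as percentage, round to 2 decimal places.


ratio = compressed/original = 20664/91318 = 0.226286
savings = 1 - ratio = 1 - 0.226286 = 0.773714
as a percentage: 0.773714 * 100 = 77.37%

Space savings = 1 - 20664/91318 = 77.37%


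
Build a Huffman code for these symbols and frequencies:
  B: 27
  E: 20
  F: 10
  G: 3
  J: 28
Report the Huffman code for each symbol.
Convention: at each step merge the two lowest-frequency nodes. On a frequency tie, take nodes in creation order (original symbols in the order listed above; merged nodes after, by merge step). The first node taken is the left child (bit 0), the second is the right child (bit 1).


Huffman tree construction:
Step 1: Merge G(3) + F(10) = 13
Step 2: Merge (G+F)(13) + E(20) = 33
Step 3: Merge B(27) + J(28) = 55
Step 4: Merge ((G+F)+E)(33) + (B+J)(55) = 88
Read each symbol's code off the tree from the root (left child = 0, right child = 1).

Codes:
  B: 10 (length 2)
  E: 01 (length 2)
  F: 001 (length 3)
  G: 000 (length 3)
  J: 11 (length 2)
Average code length: 189/88 = 2.1477 bits/symbol


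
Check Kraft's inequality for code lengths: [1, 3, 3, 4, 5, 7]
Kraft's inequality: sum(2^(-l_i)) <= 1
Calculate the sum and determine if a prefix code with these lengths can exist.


Sum = 2^(-1) + 2^(-3) + 2^(-3) + 2^(-4) + 2^(-5) + 2^(-7)
    = 0.5 + 0.125 + 0.125 + 0.0625 + 0.03125 + 0.0078125
    = 109/128 = 0.8515625
Since 0.8515625 <= 1, Kraft's inequality IS satisfied.
A prefix code with these lengths CAN exist.

Kraft sum = 0.8515625. Satisfied.


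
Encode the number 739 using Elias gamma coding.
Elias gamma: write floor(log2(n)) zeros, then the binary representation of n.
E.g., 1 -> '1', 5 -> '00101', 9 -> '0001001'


num_bits = floor(log2(739)) + 1 = 10
leading_zeros = num_bits - 1 = 9
binary(739) = 1011100011

Elias gamma(739) = '000000000' + '1011100011' = 0000000001011100011 (19 bits)


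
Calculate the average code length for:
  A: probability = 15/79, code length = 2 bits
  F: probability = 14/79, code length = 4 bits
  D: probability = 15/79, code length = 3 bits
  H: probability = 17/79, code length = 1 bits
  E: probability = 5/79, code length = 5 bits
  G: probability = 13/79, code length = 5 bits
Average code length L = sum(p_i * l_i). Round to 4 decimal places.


Weighted contributions p_i * l_i:
  A: (15/79) * 2 = 30/79
  F: (14/79) * 4 = 56/79
  D: (15/79) * 3 = 45/79
  H: (17/79) * 1 = 17/79
  E: (5/79) * 5 = 25/79
  G: (13/79) * 5 = 65/79
Sum = (30 + 56 + 45 + 17 + 25 + 65)/79 = 238/79

L = 238/79 = 3.0127 bits/symbol


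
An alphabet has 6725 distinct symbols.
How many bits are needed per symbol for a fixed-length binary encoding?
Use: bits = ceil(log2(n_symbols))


log2(6725) = 12.7153
Bracket: 2^12 = 4096 < 6725 <= 2^13 = 8192
So ceil(log2(6725)) = 13

bits = ceil(log2(6725)) = ceil(12.7153) = 13 bits


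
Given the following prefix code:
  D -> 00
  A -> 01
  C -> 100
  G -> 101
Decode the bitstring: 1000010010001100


Decoding step by step:
Bits 100 -> C
Bits 00 -> D
Bits 100 -> C
Bits 100 -> C
Bits 01 -> A
Bits 100 -> C


Decoded message: CDCCAC


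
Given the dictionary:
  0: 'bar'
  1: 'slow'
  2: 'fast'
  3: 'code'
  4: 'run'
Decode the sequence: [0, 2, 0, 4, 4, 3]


Look up each index in the dictionary:
  0 -> 'bar'
  2 -> 'fast'
  0 -> 'bar'
  4 -> 'run'
  4 -> 'run'
  3 -> 'code'

Decoded: "bar fast bar run run code"


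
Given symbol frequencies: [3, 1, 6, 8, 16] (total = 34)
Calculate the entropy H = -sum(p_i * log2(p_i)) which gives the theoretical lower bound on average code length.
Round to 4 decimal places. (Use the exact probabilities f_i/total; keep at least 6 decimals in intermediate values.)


Per-symbol terms -p_i * log2(p_i) with p_i = f_i/34:
  p = 3/34 = 0.088235: log2(p) = -3.502500, -p*log2(p) = 0.309044
  p = 1/34 = 0.029412: log2(p) = -5.087463, -p*log2(p) = 0.149631
  p = 6/34 = 0.176471: log2(p) = -2.502500, -p*log2(p) = 0.441618
  p = 8/34 = 0.235294: log2(p) = -2.087463, -p*log2(p) = 0.491168
  p = 16/34 = 0.470588: log2(p) = -1.087463, -p*log2(p) = 0.511747
H = 0.309044 + 0.149631 + 0.441618 + 0.491168 + 0.511747 = 1.903208

H = 1.9032 bits/symbol


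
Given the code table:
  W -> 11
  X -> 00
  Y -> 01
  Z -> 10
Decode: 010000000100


Decoding:
01 -> Y
00 -> X
00 -> X
00 -> X
01 -> Y
00 -> X


Result: YXXXYX


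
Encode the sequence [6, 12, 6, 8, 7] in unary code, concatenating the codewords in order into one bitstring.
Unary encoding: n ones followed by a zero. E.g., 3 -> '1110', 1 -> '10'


Encode each number as n ones followed by a terminating 0:
  6 -> 1111110 (7 bits)
  12 -> 1111111111110 (13 bits)
  6 -> 1111110 (7 bits)
  8 -> 111111110 (9 bits)
  7 -> 11111110 (8 bits)
Total length = 7 + 13 + 7 + 9 + 8 = 44 bits.

Unary([6, 12, 6, 8, 7]) = 11111101111111111110111111011111111011111110 (44 bits)


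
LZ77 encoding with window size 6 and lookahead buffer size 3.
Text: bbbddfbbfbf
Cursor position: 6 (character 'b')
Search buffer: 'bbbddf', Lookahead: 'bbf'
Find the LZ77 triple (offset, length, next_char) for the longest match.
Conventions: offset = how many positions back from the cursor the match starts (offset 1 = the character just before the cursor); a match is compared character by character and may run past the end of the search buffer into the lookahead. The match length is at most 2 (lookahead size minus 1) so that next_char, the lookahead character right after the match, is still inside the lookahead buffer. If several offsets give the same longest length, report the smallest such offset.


Try each offset into the search buffer:
  offset=1 (pos 5, char 'f'): match length 0
  offset=2 (pos 4, char 'd'): match length 0
  offset=3 (pos 3, char 'd'): match length 0
  offset=4 (pos 2, char 'b'): match length 1
  offset=5 (pos 1, char 'b'): match length 2
  offset=6 (pos 0, char 'b'): match length 2
Longest match has length 2, found at offsets 5, 6; take the smallest, offset 5.
next_char = character at position 6 + 2 = 8 -> 'f'

Best match: offset=5, length=2 (matching 'bb' starting at position 1)
LZ77 triple: (5, 2, 'f')


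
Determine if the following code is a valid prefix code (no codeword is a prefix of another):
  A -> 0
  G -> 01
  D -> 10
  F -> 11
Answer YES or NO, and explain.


Checking each pair (does one codeword prefix another?):
  A='0' vs G='01': prefix -- VIOLATION

NO -- this is NOT a valid prefix code. A (0) is a prefix of G (01).


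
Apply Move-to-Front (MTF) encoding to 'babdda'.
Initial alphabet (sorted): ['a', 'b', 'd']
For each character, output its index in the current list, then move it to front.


MTF encoding:
'b': index 1 in ['a', 'b', 'd'] -> ['b', 'a', 'd']
'a': index 1 in ['b', 'a', 'd'] -> ['a', 'b', 'd']
'b': index 1 in ['a', 'b', 'd'] -> ['b', 'a', 'd']
'd': index 2 in ['b', 'a', 'd'] -> ['d', 'b', 'a']
'd': index 0 in ['d', 'b', 'a'] -> ['d', 'b', 'a']
'a': index 2 in ['d', 'b', 'a'] -> ['a', 'd', 'b']


Output: [1, 1, 1, 2, 0, 2]


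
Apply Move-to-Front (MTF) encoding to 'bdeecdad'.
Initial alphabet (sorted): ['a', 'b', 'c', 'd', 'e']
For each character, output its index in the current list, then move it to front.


MTF encoding:
'b': index 1 in ['a', 'b', 'c', 'd', 'e'] -> ['b', 'a', 'c', 'd', 'e']
'd': index 3 in ['b', 'a', 'c', 'd', 'e'] -> ['d', 'b', 'a', 'c', 'e']
'e': index 4 in ['d', 'b', 'a', 'c', 'e'] -> ['e', 'd', 'b', 'a', 'c']
'e': index 0 in ['e', 'd', 'b', 'a', 'c'] -> ['e', 'd', 'b', 'a', 'c']
'c': index 4 in ['e', 'd', 'b', 'a', 'c'] -> ['c', 'e', 'd', 'b', 'a']
'd': index 2 in ['c', 'e', 'd', 'b', 'a'] -> ['d', 'c', 'e', 'b', 'a']
'a': index 4 in ['d', 'c', 'e', 'b', 'a'] -> ['a', 'd', 'c', 'e', 'b']
'd': index 1 in ['a', 'd', 'c', 'e', 'b'] -> ['d', 'a', 'c', 'e', 'b']


Output: [1, 3, 4, 0, 4, 2, 4, 1]


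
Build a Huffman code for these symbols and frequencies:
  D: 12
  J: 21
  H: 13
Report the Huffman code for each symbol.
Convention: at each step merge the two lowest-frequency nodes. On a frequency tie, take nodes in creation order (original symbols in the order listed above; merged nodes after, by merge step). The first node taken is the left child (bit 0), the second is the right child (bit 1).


Huffman tree construction:
Step 1: Merge D(12) + H(13) = 25
Step 2: Merge J(21) + (D+H)(25) = 46
Read each symbol's code off the tree from the root (left child = 0, right child = 1).

Codes:
  D: 10 (length 2)
  J: 0 (length 1)
  H: 11 (length 2)
Average code length: 71/46 = 1.5435 bits/symbol


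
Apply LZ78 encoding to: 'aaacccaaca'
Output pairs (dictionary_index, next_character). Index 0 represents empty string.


LZ78 encoding steps:
Dictionary: {0: ''}
Step 1: w='' (idx 0), next='a' -> output (0, 'a'), add 'a' as idx 1
Step 2: w='a' (idx 1), next='a' -> output (1, 'a'), add 'aa' as idx 2
Step 3: w='' (idx 0), next='c' -> output (0, 'c'), add 'c' as idx 3
Step 4: w='c' (idx 3), next='c' -> output (3, 'c'), add 'cc' as idx 4
Step 5: w='aa' (idx 2), next='c' -> output (2, 'c'), add 'aac' as idx 5
Step 6: w='a' (idx 1), end of input -> output (1, '')


Encoded: [(0, 'a'), (1, 'a'), (0, 'c'), (3, 'c'), (2, 'c'), (1, '')]


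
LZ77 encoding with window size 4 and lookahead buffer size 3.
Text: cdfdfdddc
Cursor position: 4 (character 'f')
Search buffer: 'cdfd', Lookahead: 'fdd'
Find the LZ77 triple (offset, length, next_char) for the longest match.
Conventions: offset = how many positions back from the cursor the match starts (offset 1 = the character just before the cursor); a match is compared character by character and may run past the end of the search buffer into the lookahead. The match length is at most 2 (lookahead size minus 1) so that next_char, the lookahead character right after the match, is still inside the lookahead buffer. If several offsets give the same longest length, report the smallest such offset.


Try each offset into the search buffer:
  offset=1 (pos 3, char 'd'): match length 0
  offset=2 (pos 2, char 'f'): match length 2
  offset=3 (pos 1, char 'd'): match length 0
  offset=4 (pos 0, char 'c'): match length 0
Longest match has length 2 at offset 2.
next_char = character at position 4 + 2 = 6 -> 'd'

Best match: offset=2, length=2 (matching 'fd' starting at position 2)
LZ77 triple: (2, 2, 'd')


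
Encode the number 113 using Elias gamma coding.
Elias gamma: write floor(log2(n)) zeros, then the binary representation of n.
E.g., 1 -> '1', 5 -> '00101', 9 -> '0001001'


num_bits = floor(log2(113)) + 1 = 7
leading_zeros = num_bits - 1 = 6
binary(113) = 1110001

Elias gamma(113) = '000000' + '1110001' = 0000001110001 (13 bits)


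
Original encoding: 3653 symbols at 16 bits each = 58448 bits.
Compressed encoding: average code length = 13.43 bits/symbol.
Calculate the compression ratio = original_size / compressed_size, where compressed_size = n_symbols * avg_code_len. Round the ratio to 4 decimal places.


original_size = n_symbols * orig_bits = 3653 * 16 = 58448 bits
compressed_size = n_symbols * avg_code_len = 3653 * 13.43 = 49059.79 bits
ratio = original_size / compressed_size = 58448 / 49059.79 = 1.1914

Compression ratio = 1.1914


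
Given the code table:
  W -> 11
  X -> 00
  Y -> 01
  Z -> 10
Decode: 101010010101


Decoding:
10 -> Z
10 -> Z
10 -> Z
01 -> Y
01 -> Y
01 -> Y


Result: ZZZYYY


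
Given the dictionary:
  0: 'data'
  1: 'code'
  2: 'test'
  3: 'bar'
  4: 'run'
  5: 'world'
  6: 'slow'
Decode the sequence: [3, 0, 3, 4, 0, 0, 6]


Look up each index in the dictionary:
  3 -> 'bar'
  0 -> 'data'
  3 -> 'bar'
  4 -> 'run'
  0 -> 'data'
  0 -> 'data'
  6 -> 'slow'

Decoded: "bar data bar run data data slow"


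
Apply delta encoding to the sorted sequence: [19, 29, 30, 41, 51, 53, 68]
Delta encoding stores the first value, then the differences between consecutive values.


First value: 19
Deltas:
  29 - 19 = 10
  30 - 29 = 1
  41 - 30 = 11
  51 - 41 = 10
  53 - 51 = 2
  68 - 53 = 15


Delta encoded: [19, 10, 1, 11, 10, 2, 15]


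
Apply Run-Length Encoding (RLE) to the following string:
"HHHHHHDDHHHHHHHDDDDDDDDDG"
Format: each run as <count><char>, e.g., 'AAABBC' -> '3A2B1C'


Scanning runs left to right:
  i=0: run of 'H' x 6 -> '6H'
  i=6: run of 'D' x 2 -> '2D'
  i=8: run of 'H' x 7 -> '7H'
  i=15: run of 'D' x 9 -> '9D'
  i=24: run of 'G' x 1 -> '1G'

RLE = 6H2D7H9D1G


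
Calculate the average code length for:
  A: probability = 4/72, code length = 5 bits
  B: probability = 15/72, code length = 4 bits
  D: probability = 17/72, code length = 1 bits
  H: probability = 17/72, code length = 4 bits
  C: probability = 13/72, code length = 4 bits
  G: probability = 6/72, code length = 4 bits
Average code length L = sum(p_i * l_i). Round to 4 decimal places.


Weighted contributions p_i * l_i:
  A: (4/72) * 5 = 20/72
  B: (15/72) * 4 = 60/72
  D: (17/72) * 1 = 17/72
  H: (17/72) * 4 = 68/72
  C: (13/72) * 4 = 52/72
  G: (6/72) * 4 = 24/72
Sum = (20 + 60 + 17 + 68 + 52 + 24)/72 = 241/72

L = 241/72 = 3.3472 bits/symbol


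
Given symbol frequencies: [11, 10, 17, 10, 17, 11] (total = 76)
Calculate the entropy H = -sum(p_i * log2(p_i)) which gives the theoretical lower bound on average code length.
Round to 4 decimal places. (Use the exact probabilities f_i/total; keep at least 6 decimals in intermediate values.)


Per-symbol terms -p_i * log2(p_i) with p_i = f_i/76:
  p = 11/76 = 0.144737: log2(p) = -2.788496, -p*log2(p) = 0.403598
  p = 10/76 = 0.131579: log2(p) = -2.925999, -p*log2(p) = 0.385000
  p = 17/76 = 0.223684: log2(p) = -2.160465, -p*log2(p) = 0.483262
  p = 10/76 = 0.131579: log2(p) = -2.925999, -p*log2(p) = 0.385000
  p = 17/76 = 0.223684: log2(p) = -2.160465, -p*log2(p) = 0.483262
  p = 11/76 = 0.144737: log2(p) = -2.788496, -p*log2(p) = 0.403598
H = 0.403598 + 0.385000 + 0.483262 + 0.385000 + 0.483262 + 0.403598 = 2.543720

H = 2.5437 bits/symbol


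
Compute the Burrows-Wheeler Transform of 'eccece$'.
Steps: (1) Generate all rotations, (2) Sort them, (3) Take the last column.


Rotations (sorted):
  0: $eccece -> last char: e
  1: ccece$e -> last char: e
  2: ce$ecce -> last char: e
  3: cece$ec -> last char: c
  4: e$eccec -> last char: c
  5: eccece$ -> last char: $
  6: ece$ecc -> last char: c


BWT = eeecc$c


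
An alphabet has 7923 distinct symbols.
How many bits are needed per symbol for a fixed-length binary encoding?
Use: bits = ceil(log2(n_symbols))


log2(7923) = 12.9518
Bracket: 2^12 = 4096 < 7923 <= 2^13 = 8192
So ceil(log2(7923)) = 13

bits = ceil(log2(7923)) = ceil(12.9518) = 13 bits


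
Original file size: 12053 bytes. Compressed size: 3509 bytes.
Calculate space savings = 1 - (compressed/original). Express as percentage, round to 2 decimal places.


ratio = compressed/original = 3509/12053 = 0.291131
savings = 1 - ratio = 1 - 0.291131 = 0.708869
as a percentage: 0.708869 * 100 = 70.89%

Space savings = 1 - 3509/12053 = 70.89%


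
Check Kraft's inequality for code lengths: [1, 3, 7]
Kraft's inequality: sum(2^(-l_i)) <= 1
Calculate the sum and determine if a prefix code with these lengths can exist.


Sum = 2^(-1) + 2^(-3) + 2^(-7)
    = 0.5 + 0.125 + 0.0078125
    = 81/128 = 0.6328125
Since 0.6328125 <= 1, Kraft's inequality IS satisfied.
A prefix code with these lengths CAN exist.

Kraft sum = 0.6328125. Satisfied.


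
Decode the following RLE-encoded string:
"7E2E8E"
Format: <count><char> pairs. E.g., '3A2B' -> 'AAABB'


Expanding each <count><char> pair:
  7E -> 'EEEEEEE'
  2E -> 'EE'
  8E -> 'EEEEEEEE'

Decoded = EEEEEEEEEEEEEEEEE


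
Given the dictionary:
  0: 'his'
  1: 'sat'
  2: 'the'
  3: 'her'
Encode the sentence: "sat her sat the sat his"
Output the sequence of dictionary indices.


Look up each word in the dictionary:
  'sat' -> 1
  'her' -> 3
  'sat' -> 1
  'the' -> 2
  'sat' -> 1
  'his' -> 0

Encoded: [1, 3, 1, 2, 1, 0]


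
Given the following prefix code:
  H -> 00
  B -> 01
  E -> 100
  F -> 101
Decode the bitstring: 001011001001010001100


Decoding step by step:
Bits 00 -> H
Bits 101 -> F
Bits 100 -> E
Bits 100 -> E
Bits 101 -> F
Bits 00 -> H
Bits 01 -> B
Bits 100 -> E


Decoded message: HFEEFHBE


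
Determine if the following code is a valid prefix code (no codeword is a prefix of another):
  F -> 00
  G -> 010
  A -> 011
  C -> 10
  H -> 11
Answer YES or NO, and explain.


Checking each pair (does one codeword prefix another?):
  F='00' vs G='010': no prefix
  F='00' vs A='011': no prefix
  F='00' vs C='10': no prefix
  F='00' vs H='11': no prefix
  G='010' vs F='00': no prefix
  G='010' vs A='011': no prefix
  G='010' vs C='10': no prefix
  G='010' vs H='11': no prefix
  A='011' vs F='00': no prefix
  A='011' vs G='010': no prefix
  A='011' vs C='10': no prefix
  A='011' vs H='11': no prefix
  C='10' vs F='00': no prefix
  C='10' vs G='010': no prefix
  C='10' vs A='011': no prefix
  C='10' vs H='11': no prefix
  H='11' vs F='00': no prefix
  H='11' vs G='010': no prefix
  H='11' vs A='011': no prefix
  H='11' vs C='10': no prefix
No violation found over all pairs.

YES -- this is a valid prefix code. No codeword is a prefix of any other codeword.


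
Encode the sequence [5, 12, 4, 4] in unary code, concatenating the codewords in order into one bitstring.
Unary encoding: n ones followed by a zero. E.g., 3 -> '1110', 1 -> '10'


Encode each number as n ones followed by a terminating 0:
  5 -> 111110 (6 bits)
  12 -> 1111111111110 (13 bits)
  4 -> 11110 (5 bits)
  4 -> 11110 (5 bits)
Total length = 6 + 13 + 5 + 5 = 29 bits.

Unary([5, 12, 4, 4]) = 11111011111111111101111011110 (29 bits)


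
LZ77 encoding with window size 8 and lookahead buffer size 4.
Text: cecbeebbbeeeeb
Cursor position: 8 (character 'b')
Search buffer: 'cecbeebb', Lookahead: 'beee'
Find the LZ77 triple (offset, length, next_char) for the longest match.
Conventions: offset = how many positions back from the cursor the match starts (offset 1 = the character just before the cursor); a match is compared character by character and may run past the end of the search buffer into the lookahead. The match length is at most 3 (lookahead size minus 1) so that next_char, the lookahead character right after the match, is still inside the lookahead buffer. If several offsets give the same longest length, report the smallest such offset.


Try each offset into the search buffer:
  offset=1 (pos 7, char 'b'): match length 1
  offset=2 (pos 6, char 'b'): match length 1
  offset=3 (pos 5, char 'e'): match length 0
  offset=4 (pos 4, char 'e'): match length 0
  offset=5 (pos 3, char 'b'): match length 3
  offset=6 (pos 2, char 'c'): match length 0
  offset=7 (pos 1, char 'e'): match length 0
  offset=8 (pos 0, char 'c'): match length 0
Longest match has length 3 at offset 5.
next_char = character at position 8 + 3 = 11 -> 'e'

Best match: offset=5, length=3 (matching 'bee' starting at position 3)
LZ77 triple: (5, 3, 'e')


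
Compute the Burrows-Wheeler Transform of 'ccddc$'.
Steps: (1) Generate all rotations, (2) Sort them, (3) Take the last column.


Rotations (sorted):
  0: $ccddc -> last char: c
  1: c$ccdd -> last char: d
  2: ccddc$ -> last char: $
  3: cddc$c -> last char: c
  4: dc$ccd -> last char: d
  5: ddc$cc -> last char: c


BWT = cd$cdc


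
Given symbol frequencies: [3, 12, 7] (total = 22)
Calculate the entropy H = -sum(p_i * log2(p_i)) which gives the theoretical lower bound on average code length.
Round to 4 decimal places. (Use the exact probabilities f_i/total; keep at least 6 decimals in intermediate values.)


Per-symbol terms -p_i * log2(p_i) with p_i = f_i/22:
  p = 3/22 = 0.136364: log2(p) = -2.874469, -p*log2(p) = 0.391973
  p = 12/22 = 0.545455: log2(p) = -0.874469, -p*log2(p) = 0.476983
  p = 7/22 = 0.318182: log2(p) = -1.652077, -p*log2(p) = 0.525661
H = 0.391973 + 0.476983 + 0.525661 = 1.394617

H = 1.3946 bits/symbol


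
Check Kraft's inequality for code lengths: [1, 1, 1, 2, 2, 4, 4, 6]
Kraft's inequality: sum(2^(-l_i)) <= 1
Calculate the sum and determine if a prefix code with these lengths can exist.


Sum = 2^(-1) + 2^(-1) + 2^(-1) + 2^(-2) + 2^(-2) + 2^(-4) + 2^(-4) + 2^(-6)
    = 0.5 + 0.5 + 0.5 + 0.25 + 0.25 + 0.0625 + 0.0625 + 0.015625
    = 137/64 = 2.140625
Since 2.140625 > 1, Kraft's inequality is NOT satisfied.
A prefix code with these lengths CANNOT exist.

Kraft sum = 2.140625. Not satisfied.


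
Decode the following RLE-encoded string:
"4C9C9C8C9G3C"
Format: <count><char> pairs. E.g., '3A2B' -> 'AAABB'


Expanding each <count><char> pair:
  4C -> 'CCCC'
  9C -> 'CCCCCCCCC'
  9C -> 'CCCCCCCCC'
  8C -> 'CCCCCCCC'
  9G -> 'GGGGGGGGG'
  3C -> 'CCC'

Decoded = CCCCCCCCCCCCCCCCCCCCCCCCCCCCCCGGGGGGGGGCCC


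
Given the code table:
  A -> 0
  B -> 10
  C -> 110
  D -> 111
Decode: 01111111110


Decoding:
0 -> A
111 -> D
111 -> D
111 -> D
0 -> A


Result: ADDDA


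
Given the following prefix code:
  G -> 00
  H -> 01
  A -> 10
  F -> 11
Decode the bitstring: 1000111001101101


Decoding step by step:
Bits 10 -> A
Bits 00 -> G
Bits 11 -> F
Bits 10 -> A
Bits 01 -> H
Bits 10 -> A
Bits 11 -> F
Bits 01 -> H


Decoded message: AGFAHAFH


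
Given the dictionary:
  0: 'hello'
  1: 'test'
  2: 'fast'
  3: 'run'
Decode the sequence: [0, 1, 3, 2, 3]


Look up each index in the dictionary:
  0 -> 'hello'
  1 -> 'test'
  3 -> 'run'
  2 -> 'fast'
  3 -> 'run'

Decoded: "hello test run fast run"


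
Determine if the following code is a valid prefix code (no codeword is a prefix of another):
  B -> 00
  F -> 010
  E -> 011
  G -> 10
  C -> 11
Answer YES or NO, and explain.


Checking each pair (does one codeword prefix another?):
  B='00' vs F='010': no prefix
  B='00' vs E='011': no prefix
  B='00' vs G='10': no prefix
  B='00' vs C='11': no prefix
  F='010' vs B='00': no prefix
  F='010' vs E='011': no prefix
  F='010' vs G='10': no prefix
  F='010' vs C='11': no prefix
  E='011' vs B='00': no prefix
  E='011' vs F='010': no prefix
  E='011' vs G='10': no prefix
  E='011' vs C='11': no prefix
  G='10' vs B='00': no prefix
  G='10' vs F='010': no prefix
  G='10' vs E='011': no prefix
  G='10' vs C='11': no prefix
  C='11' vs B='00': no prefix
  C='11' vs F='010': no prefix
  C='11' vs E='011': no prefix
  C='11' vs G='10': no prefix
No violation found over all pairs.

YES -- this is a valid prefix code. No codeword is a prefix of any other codeword.


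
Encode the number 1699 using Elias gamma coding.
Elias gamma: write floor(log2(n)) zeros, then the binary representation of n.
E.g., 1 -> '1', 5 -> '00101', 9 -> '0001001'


num_bits = floor(log2(1699)) + 1 = 11
leading_zeros = num_bits - 1 = 10
binary(1699) = 11010100011

Elias gamma(1699) = '0000000000' + '11010100011' = 000000000011010100011 (21 bits)


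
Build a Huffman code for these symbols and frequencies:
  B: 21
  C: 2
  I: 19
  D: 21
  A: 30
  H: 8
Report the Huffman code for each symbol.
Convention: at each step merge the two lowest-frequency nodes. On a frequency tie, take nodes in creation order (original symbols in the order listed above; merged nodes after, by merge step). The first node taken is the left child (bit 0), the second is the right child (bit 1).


Huffman tree construction:
Step 1: Merge C(2) + H(8) = 10
Step 2: Merge (C+H)(10) + I(19) = 29
Step 3: Merge B(21) + D(21) = 42
Step 4: Merge ((C+H)+I)(29) + A(30) = 59
Step 5: Merge (B+D)(42) + (((C+H)+I)+A)(59) = 101
Read each symbol's code off the tree from the root (left child = 0, right child = 1).

Codes:
  B: 00 (length 2)
  C: 1000 (length 4)
  I: 101 (length 3)
  D: 01 (length 2)
  A: 11 (length 2)
  H: 1001 (length 4)
Average code length: 241/101 = 2.3861 bits/symbol


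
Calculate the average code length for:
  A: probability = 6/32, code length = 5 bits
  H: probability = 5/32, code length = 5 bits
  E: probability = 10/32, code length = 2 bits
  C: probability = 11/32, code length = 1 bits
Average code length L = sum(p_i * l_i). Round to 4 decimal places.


Weighted contributions p_i * l_i:
  A: (6/32) * 5 = 30/32
  H: (5/32) * 5 = 25/32
  E: (10/32) * 2 = 20/32
  C: (11/32) * 1 = 11/32
Sum = (30 + 25 + 20 + 11)/32 = 86/32

L = 86/32 = 2.6875 bits/symbol


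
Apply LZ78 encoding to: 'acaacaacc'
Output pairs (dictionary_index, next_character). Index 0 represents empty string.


LZ78 encoding steps:
Dictionary: {0: ''}
Step 1: w='' (idx 0), next='a' -> output (0, 'a'), add 'a' as idx 1
Step 2: w='' (idx 0), next='c' -> output (0, 'c'), add 'c' as idx 2
Step 3: w='a' (idx 1), next='a' -> output (1, 'a'), add 'aa' as idx 3
Step 4: w='c' (idx 2), next='a' -> output (2, 'a'), add 'ca' as idx 4
Step 5: w='a' (idx 1), next='c' -> output (1, 'c'), add 'ac' as idx 5
Step 6: w='c' (idx 2), end of input -> output (2, '')


Encoded: [(0, 'a'), (0, 'c'), (1, 'a'), (2, 'a'), (1, 'c'), (2, '')]


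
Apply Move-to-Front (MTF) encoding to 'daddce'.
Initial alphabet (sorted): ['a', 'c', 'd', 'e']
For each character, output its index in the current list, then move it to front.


MTF encoding:
'd': index 2 in ['a', 'c', 'd', 'e'] -> ['d', 'a', 'c', 'e']
'a': index 1 in ['d', 'a', 'c', 'e'] -> ['a', 'd', 'c', 'e']
'd': index 1 in ['a', 'd', 'c', 'e'] -> ['d', 'a', 'c', 'e']
'd': index 0 in ['d', 'a', 'c', 'e'] -> ['d', 'a', 'c', 'e']
'c': index 2 in ['d', 'a', 'c', 'e'] -> ['c', 'd', 'a', 'e']
'e': index 3 in ['c', 'd', 'a', 'e'] -> ['e', 'c', 'd', 'a']


Output: [2, 1, 1, 0, 2, 3]


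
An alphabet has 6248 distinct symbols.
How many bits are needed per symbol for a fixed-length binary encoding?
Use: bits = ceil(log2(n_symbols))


log2(6248) = 12.6092
Bracket: 2^12 = 4096 < 6248 <= 2^13 = 8192
So ceil(log2(6248)) = 13

bits = ceil(log2(6248)) = ceil(12.6092) = 13 bits


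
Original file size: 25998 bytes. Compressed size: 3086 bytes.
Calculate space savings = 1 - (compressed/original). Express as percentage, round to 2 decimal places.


ratio = compressed/original = 3086/25998 = 0.118701
savings = 1 - ratio = 1 - 0.118701 = 0.881299
as a percentage: 0.881299 * 100 = 88.13%

Space savings = 1 - 3086/25998 = 88.13%


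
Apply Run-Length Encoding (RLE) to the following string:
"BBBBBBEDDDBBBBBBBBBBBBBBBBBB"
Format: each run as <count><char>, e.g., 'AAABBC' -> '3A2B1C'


Scanning runs left to right:
  i=0: run of 'B' x 6 -> '6B'
  i=6: run of 'E' x 1 -> '1E'
  i=7: run of 'D' x 3 -> '3D'
  i=10: run of 'B' x 18 -> '18B'

RLE = 6B1E3D18B


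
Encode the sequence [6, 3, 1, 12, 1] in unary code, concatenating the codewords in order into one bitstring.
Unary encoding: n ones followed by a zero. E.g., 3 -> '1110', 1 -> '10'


Encode each number as n ones followed by a terminating 0:
  6 -> 1111110 (7 bits)
  3 -> 1110 (4 bits)
  1 -> 10 (2 bits)
  12 -> 1111111111110 (13 bits)
  1 -> 10 (2 bits)
Total length = 7 + 4 + 2 + 13 + 2 = 28 bits.

Unary([6, 3, 1, 12, 1]) = 1111110111010111111111111010 (28 bits)


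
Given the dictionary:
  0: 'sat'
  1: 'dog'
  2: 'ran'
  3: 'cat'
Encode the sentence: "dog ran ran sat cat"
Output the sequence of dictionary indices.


Look up each word in the dictionary:
  'dog' -> 1
  'ran' -> 2
  'ran' -> 2
  'sat' -> 0
  'cat' -> 3

Encoded: [1, 2, 2, 0, 3]


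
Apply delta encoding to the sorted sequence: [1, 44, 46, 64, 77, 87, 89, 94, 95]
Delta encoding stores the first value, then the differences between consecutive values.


First value: 1
Deltas:
  44 - 1 = 43
  46 - 44 = 2
  64 - 46 = 18
  77 - 64 = 13
  87 - 77 = 10
  89 - 87 = 2
  94 - 89 = 5
  95 - 94 = 1


Delta encoded: [1, 43, 2, 18, 13, 10, 2, 5, 1]


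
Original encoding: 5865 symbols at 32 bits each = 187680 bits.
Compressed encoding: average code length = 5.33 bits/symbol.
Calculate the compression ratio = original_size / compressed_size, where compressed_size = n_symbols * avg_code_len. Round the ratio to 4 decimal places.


original_size = n_symbols * orig_bits = 5865 * 32 = 187680 bits
compressed_size = n_symbols * avg_code_len = 5865 * 5.33 = 31260.45 bits
ratio = original_size / compressed_size = 187680 / 31260.45 = 6.0038

Compression ratio = 6.0038


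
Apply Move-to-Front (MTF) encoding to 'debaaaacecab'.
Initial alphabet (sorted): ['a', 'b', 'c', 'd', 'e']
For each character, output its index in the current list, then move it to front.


MTF encoding:
'd': index 3 in ['a', 'b', 'c', 'd', 'e'] -> ['d', 'a', 'b', 'c', 'e']
'e': index 4 in ['d', 'a', 'b', 'c', 'e'] -> ['e', 'd', 'a', 'b', 'c']
'b': index 3 in ['e', 'd', 'a', 'b', 'c'] -> ['b', 'e', 'd', 'a', 'c']
'a': index 3 in ['b', 'e', 'd', 'a', 'c'] -> ['a', 'b', 'e', 'd', 'c']
'a': index 0 in ['a', 'b', 'e', 'd', 'c'] -> ['a', 'b', 'e', 'd', 'c']
'a': index 0 in ['a', 'b', 'e', 'd', 'c'] -> ['a', 'b', 'e', 'd', 'c']
'a': index 0 in ['a', 'b', 'e', 'd', 'c'] -> ['a', 'b', 'e', 'd', 'c']
'c': index 4 in ['a', 'b', 'e', 'd', 'c'] -> ['c', 'a', 'b', 'e', 'd']
'e': index 3 in ['c', 'a', 'b', 'e', 'd'] -> ['e', 'c', 'a', 'b', 'd']
'c': index 1 in ['e', 'c', 'a', 'b', 'd'] -> ['c', 'e', 'a', 'b', 'd']
'a': index 2 in ['c', 'e', 'a', 'b', 'd'] -> ['a', 'c', 'e', 'b', 'd']
'b': index 3 in ['a', 'c', 'e', 'b', 'd'] -> ['b', 'a', 'c', 'e', 'd']


Output: [3, 4, 3, 3, 0, 0, 0, 4, 3, 1, 2, 3]


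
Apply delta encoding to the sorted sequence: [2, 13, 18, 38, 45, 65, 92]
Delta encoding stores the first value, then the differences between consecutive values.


First value: 2
Deltas:
  13 - 2 = 11
  18 - 13 = 5
  38 - 18 = 20
  45 - 38 = 7
  65 - 45 = 20
  92 - 65 = 27


Delta encoded: [2, 11, 5, 20, 7, 20, 27]


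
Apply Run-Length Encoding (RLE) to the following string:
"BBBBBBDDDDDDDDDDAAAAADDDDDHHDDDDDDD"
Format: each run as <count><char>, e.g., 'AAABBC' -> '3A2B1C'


Scanning runs left to right:
  i=0: run of 'B' x 6 -> '6B'
  i=6: run of 'D' x 10 -> '10D'
  i=16: run of 'A' x 5 -> '5A'
  i=21: run of 'D' x 5 -> '5D'
  i=26: run of 'H' x 2 -> '2H'
  i=28: run of 'D' x 7 -> '7D'

RLE = 6B10D5A5D2H7D


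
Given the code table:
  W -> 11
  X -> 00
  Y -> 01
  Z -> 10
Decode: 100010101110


Decoding:
10 -> Z
00 -> X
10 -> Z
10 -> Z
11 -> W
10 -> Z


Result: ZXZZWZ


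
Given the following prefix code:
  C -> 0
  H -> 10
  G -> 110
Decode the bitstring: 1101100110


Decoding step by step:
Bits 110 -> G
Bits 110 -> G
Bits 0 -> C
Bits 110 -> G


Decoded message: GGCG


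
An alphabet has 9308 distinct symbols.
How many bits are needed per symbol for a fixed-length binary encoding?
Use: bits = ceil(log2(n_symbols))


log2(9308) = 13.1843
Bracket: 2^13 = 8192 < 9308 <= 2^14 = 16384
So ceil(log2(9308)) = 14

bits = ceil(log2(9308)) = ceil(13.1843) = 14 bits


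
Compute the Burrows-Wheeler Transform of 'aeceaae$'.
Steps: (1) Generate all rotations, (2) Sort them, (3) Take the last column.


Rotations (sorted):
  0: $aeceaae -> last char: e
  1: aae$aece -> last char: e
  2: ae$aecea -> last char: a
  3: aeceaae$ -> last char: $
  4: ceaae$ae -> last char: e
  5: e$aeceaa -> last char: a
  6: eaae$aec -> last char: c
  7: eceaae$a -> last char: a


BWT = eea$eaca


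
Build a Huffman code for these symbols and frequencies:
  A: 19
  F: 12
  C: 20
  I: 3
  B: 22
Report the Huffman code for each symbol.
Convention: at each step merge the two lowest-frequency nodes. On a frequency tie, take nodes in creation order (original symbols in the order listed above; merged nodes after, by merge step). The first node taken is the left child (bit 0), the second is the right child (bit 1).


Huffman tree construction:
Step 1: Merge I(3) + F(12) = 15
Step 2: Merge (I+F)(15) + A(19) = 34
Step 3: Merge C(20) + B(22) = 42
Step 4: Merge ((I+F)+A)(34) + (C+B)(42) = 76
Read each symbol's code off the tree from the root (left child = 0, right child = 1).

Codes:
  A: 01 (length 2)
  F: 001 (length 3)
  C: 10 (length 2)
  I: 000 (length 3)
  B: 11 (length 2)
Average code length: 167/76 = 2.1974 bits/symbol


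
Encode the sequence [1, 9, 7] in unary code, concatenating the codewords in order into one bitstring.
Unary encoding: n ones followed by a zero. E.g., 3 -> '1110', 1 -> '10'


Encode each number as n ones followed by a terminating 0:
  1 -> 10 (2 bits)
  9 -> 1111111110 (10 bits)
  7 -> 11111110 (8 bits)
Total length = 2 + 10 + 8 = 20 bits.

Unary([1, 9, 7]) = 10111111111011111110 (20 bits)


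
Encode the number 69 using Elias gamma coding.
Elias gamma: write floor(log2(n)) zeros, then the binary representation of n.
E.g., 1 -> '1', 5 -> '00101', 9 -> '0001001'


num_bits = floor(log2(69)) + 1 = 7
leading_zeros = num_bits - 1 = 6
binary(69) = 1000101

Elias gamma(69) = '000000' + '1000101' = 0000001000101 (13 bits)


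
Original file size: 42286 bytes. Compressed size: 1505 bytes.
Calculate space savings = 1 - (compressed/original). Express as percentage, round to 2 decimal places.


ratio = compressed/original = 1505/42286 = 0.035591
savings = 1 - ratio = 1 - 0.035591 = 0.964409
as a percentage: 0.964409 * 100 = 96.44%

Space savings = 1 - 1505/42286 = 96.44%


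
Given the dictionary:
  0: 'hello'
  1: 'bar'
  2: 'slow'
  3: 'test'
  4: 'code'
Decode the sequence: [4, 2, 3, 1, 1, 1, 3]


Look up each index in the dictionary:
  4 -> 'code'
  2 -> 'slow'
  3 -> 'test'
  1 -> 'bar'
  1 -> 'bar'
  1 -> 'bar'
  3 -> 'test'

Decoded: "code slow test bar bar bar test"


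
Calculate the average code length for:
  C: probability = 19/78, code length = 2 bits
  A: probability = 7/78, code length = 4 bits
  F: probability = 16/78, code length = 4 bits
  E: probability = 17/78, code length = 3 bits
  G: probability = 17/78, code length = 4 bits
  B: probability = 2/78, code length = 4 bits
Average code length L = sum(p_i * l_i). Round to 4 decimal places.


Weighted contributions p_i * l_i:
  C: (19/78) * 2 = 38/78
  A: (7/78) * 4 = 28/78
  F: (16/78) * 4 = 64/78
  E: (17/78) * 3 = 51/78
  G: (17/78) * 4 = 68/78
  B: (2/78) * 4 = 8/78
Sum = (38 + 28 + 64 + 51 + 68 + 8)/78 = 257/78

L = 257/78 = 3.2949 bits/symbol


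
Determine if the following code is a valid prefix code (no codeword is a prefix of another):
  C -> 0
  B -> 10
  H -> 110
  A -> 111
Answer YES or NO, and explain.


Checking each pair (does one codeword prefix another?):
  C='0' vs B='10': no prefix
  C='0' vs H='110': no prefix
  C='0' vs A='111': no prefix
  B='10' vs C='0': no prefix
  B='10' vs H='110': no prefix
  B='10' vs A='111': no prefix
  H='110' vs C='0': no prefix
  H='110' vs B='10': no prefix
  H='110' vs A='111': no prefix
  A='111' vs C='0': no prefix
  A='111' vs B='10': no prefix
  A='111' vs H='110': no prefix
No violation found over all pairs.

YES -- this is a valid prefix code. No codeword is a prefix of any other codeword.


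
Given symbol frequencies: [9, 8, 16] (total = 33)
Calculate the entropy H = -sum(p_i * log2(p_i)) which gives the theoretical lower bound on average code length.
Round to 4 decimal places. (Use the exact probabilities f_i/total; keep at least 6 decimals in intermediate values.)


Per-symbol terms -p_i * log2(p_i) with p_i = f_i/33:
  p = 9/33 = 0.272727: log2(p) = -1.874469, -p*log2(p) = 0.511219
  p = 8/33 = 0.242424: log2(p) = -2.044394, -p*log2(p) = 0.495611
  p = 16/33 = 0.484848: log2(p) = -1.044394, -p*log2(p) = 0.506373
H = 0.511219 + 0.495611 + 0.506373 = 1.513203

H = 1.5132 bits/symbol


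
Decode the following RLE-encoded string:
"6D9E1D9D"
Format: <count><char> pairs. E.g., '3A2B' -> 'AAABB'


Expanding each <count><char> pair:
  6D -> 'DDDDDD'
  9E -> 'EEEEEEEEE'
  1D -> 'D'
  9D -> 'DDDDDDDDD'

Decoded = DDDDDDEEEEEEEEEDDDDDDDDDD


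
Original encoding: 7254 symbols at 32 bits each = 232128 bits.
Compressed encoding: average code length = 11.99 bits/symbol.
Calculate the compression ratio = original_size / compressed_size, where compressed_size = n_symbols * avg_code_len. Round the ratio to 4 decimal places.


original_size = n_symbols * orig_bits = 7254 * 32 = 232128 bits
compressed_size = n_symbols * avg_code_len = 7254 * 11.99 = 86975.46 bits
ratio = original_size / compressed_size = 232128 / 86975.46 = 2.6689

Compression ratio = 2.6689


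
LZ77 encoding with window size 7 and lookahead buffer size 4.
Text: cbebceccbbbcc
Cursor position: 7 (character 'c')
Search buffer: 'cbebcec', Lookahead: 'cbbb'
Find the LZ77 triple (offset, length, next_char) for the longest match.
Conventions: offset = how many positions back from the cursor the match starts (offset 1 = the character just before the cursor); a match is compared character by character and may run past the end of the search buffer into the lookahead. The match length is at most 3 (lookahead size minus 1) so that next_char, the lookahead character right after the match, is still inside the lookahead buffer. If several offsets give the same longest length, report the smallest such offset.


Try each offset into the search buffer:
  offset=1 (pos 6, char 'c'): match length 1
  offset=2 (pos 5, char 'e'): match length 0
  offset=3 (pos 4, char 'c'): match length 1
  offset=4 (pos 3, char 'b'): match length 0
  offset=5 (pos 2, char 'e'): match length 0
  offset=6 (pos 1, char 'b'): match length 0
  offset=7 (pos 0, char 'c'): match length 2
Longest match has length 2 at offset 7.
next_char = character at position 7 + 2 = 9 -> 'b'

Best match: offset=7, length=2 (matching 'cb' starting at position 0)
LZ77 triple: (7, 2, 'b')


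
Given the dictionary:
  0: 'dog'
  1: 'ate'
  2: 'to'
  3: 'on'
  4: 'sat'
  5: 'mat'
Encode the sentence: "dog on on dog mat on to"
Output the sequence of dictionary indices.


Look up each word in the dictionary:
  'dog' -> 0
  'on' -> 3
  'on' -> 3
  'dog' -> 0
  'mat' -> 5
  'on' -> 3
  'to' -> 2

Encoded: [0, 3, 3, 0, 5, 3, 2]


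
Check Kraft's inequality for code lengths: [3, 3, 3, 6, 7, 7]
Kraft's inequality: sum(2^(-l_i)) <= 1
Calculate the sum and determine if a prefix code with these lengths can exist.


Sum = 2^(-3) + 2^(-3) + 2^(-3) + 2^(-6) + 2^(-7) + 2^(-7)
    = 0.125 + 0.125 + 0.125 + 0.015625 + 0.0078125 + 0.0078125
    = 52/128 = 0.40625
Since 0.40625 <= 1, Kraft's inequality IS satisfied.
A prefix code with these lengths CAN exist.

Kraft sum = 0.40625. Satisfied.


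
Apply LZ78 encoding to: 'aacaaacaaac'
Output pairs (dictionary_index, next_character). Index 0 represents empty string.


LZ78 encoding steps:
Dictionary: {0: ''}
Step 1: w='' (idx 0), next='a' -> output (0, 'a'), add 'a' as idx 1
Step 2: w='a' (idx 1), next='c' -> output (1, 'c'), add 'ac' as idx 2
Step 3: w='a' (idx 1), next='a' -> output (1, 'a'), add 'aa' as idx 3
Step 4: w='ac' (idx 2), next='a' -> output (2, 'a'), add 'aca' as idx 4
Step 5: w='aa' (idx 3), next='c' -> output (3, 'c'), add 'aac' as idx 5


Encoded: [(0, 'a'), (1, 'c'), (1, 'a'), (2, 'a'), (3, 'c')]
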